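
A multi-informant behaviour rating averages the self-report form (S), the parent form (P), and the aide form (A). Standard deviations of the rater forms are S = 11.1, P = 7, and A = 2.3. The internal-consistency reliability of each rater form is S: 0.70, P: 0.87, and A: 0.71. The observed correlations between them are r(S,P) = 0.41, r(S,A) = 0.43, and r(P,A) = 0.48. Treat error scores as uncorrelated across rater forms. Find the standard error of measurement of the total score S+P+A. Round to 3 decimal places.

6.698

Var(total) = 177.5 + 101.126 = 278.626.
True-score variance = 132.633 + 101.126 = 233.759, so reliability = 0.8390.
Error variance = 278.626 − 233.759 = 44.8671; SEM = √44.8671 = 6.698.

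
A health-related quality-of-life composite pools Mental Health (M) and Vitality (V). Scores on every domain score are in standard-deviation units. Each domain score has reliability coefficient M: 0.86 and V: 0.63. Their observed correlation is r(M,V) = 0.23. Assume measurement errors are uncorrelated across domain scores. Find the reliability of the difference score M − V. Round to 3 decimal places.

Var(M−V) = 1 + 1 − 2·0.23 = 2 − 0.46 = 1.54.
With uncorrelated errors the cross-covariances are all true-score covariance, so they carry over unchanged; only the diagonal terms shrink to ρᵢσᵢ².
True-score variance = [0.86 + 0.63] − 0.46 = 1.49 − 0.46 = 1.03.
Reliability = 1.03 / 1.54 = 0.669.

0.669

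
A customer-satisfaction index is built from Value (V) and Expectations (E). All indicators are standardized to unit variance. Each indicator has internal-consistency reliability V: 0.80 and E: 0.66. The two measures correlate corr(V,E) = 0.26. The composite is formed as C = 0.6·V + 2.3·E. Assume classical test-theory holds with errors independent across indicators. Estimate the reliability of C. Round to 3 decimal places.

Var(C) = 0.6² + 2.3² + 2·[1.38·0.26] = 5.65 + 0.7176 = 6.3676.
With uncorrelated errors the cross-covariances are all true-score covariance, so they carry over unchanged; only the diagonal terms shrink to ρᵢσᵢ².
True-score variance = [0.6²·0.80 + 2.3²·0.66] + 0.7176 = 3.7794 + 0.7176 = 4.497.
Reliability = 4.497 / 6.3676 = 0.706.

0.706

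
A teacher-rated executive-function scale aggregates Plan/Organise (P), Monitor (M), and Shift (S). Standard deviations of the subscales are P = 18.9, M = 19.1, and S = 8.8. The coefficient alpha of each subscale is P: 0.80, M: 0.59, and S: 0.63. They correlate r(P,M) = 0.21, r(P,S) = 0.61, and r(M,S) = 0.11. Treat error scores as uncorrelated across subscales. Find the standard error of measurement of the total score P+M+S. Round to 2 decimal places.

Var(total) = 799.46 + 391.504 = 1190.96.
True-score variance = 549.793 + 391.504 = 941.297, so reliability = 0.7904.
Error variance = 1190.96 − 941.297 = 249.667; SEM = √249.667 = 15.80.

15.80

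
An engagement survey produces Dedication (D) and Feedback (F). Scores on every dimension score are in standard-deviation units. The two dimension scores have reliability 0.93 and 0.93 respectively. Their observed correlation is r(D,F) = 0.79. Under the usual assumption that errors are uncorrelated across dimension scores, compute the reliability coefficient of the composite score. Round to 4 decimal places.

Var(D+F) = 2 + 2·[0.79] = 2 + 1.58 = 3.58.
With uncorrelated errors the cross-covariances are all true-score covariance, so they carry over unchanged; only the diagonal terms shrink to ρᵢσᵢ².
True-score variance = [0.93 + 0.93] + 1.58 = 1.86 + 1.58 = 3.44.
Reliability = 3.44 / 3.58 = 0.9609.

0.9609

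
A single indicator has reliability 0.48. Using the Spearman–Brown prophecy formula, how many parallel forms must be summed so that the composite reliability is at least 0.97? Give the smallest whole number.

k ≥ ρ*(1−ρ₁)/(ρ₁(1−ρ*)) = 0.97·0.52 / (0.48·0.03) = 35.028.
Smallest integer k = 36.

36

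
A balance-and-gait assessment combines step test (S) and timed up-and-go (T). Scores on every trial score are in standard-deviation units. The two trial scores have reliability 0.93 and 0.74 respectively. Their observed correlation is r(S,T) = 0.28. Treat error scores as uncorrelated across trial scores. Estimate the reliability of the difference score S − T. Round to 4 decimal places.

0.7708

Var(S−T) = 1 + 1 − 2·0.28 = 2 − 0.56 = 1.44.
Because errors are independent across components, Cov(Tᵢ,Tⱼ) = Cov(Xᵢ,Xⱼ); the off-diagonal part of the true-score variance is the same as above.
True-score variance = [0.93 + 0.74] − 0.56 = 1.67 − 0.56 = 1.11.
Reliability = 1.11 / 1.44 = 0.7708.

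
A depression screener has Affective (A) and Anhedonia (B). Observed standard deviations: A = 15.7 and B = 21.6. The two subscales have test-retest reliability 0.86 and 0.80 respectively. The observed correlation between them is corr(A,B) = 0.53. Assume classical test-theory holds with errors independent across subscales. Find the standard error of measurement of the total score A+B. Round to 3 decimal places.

11.306

Var(total) = 713.05 + 359.467 = 1072.52.
True-score variance = 585.229 + 359.467 = 944.697, so reliability = 0.8808.
Error variance = 1072.52 − 944.697 = 127.821; SEM = √127.821 = 11.306.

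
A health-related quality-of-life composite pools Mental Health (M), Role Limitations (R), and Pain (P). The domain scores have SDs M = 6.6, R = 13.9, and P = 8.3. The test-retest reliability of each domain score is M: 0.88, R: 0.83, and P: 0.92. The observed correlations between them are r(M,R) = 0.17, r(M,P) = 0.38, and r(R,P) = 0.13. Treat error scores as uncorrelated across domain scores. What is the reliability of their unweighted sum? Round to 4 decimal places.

Var(M+R+P) = 6.6² + 13.9² + 8.3² + 2·[6.6·13.9·0.17 + 6.6·8.3·0.38 + 13.9·8.3·0.13] = 305.66 + 102.821 = 408.481.
With uncorrelated errors the cross-covariances are all true-score covariance, so they carry over unchanged; only the diagonal terms shrink to ρᵢσᵢ².
True-score variance = [6.6²·0.88 + 13.9²·0.83 + 8.3²·0.92] + 102.821 = 262.076 + 102.821 = 364.897.
Reliability = 364.897 / 408.481 = 0.8933.

0.8933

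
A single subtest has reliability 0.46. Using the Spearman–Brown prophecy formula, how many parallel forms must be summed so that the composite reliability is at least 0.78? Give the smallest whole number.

k ≥ ρ*(1−ρ₁)/(ρ₁(1−ρ*)) = 0.78·0.54 / (0.46·0.22) = 4.162.
Smallest integer k = 5.

5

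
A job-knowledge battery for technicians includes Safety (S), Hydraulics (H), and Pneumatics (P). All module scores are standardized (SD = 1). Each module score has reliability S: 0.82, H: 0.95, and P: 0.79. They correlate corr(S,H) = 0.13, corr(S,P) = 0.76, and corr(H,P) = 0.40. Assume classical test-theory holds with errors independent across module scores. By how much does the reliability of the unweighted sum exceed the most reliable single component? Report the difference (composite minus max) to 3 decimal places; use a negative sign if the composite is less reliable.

-0.029

Var(sum) = 3 + 2.58 = 5.58; true-score variance = 2.56 + 2.58 = 5.14; composite reliability = 0.9211.
Max component reliability = 0.9500.
Difference = 0.9211 − 0.9500 = -0.029.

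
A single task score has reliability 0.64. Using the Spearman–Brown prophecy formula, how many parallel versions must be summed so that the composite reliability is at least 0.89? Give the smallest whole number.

k ≥ ρ*(1−ρ₁)/(ρ₁(1−ρ*)) = 0.89·0.36 / (0.64·0.11) = 4.551.
Smallest integer k = 5.

5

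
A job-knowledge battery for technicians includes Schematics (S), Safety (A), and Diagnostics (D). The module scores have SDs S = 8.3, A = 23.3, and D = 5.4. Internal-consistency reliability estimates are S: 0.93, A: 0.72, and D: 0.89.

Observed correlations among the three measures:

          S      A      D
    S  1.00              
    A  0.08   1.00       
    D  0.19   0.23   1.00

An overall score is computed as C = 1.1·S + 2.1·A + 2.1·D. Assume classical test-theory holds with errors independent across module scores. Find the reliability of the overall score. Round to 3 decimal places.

Var(C) = 1.1²·8.3² + 2.1²·23.3² + 2.1²·5.4² + 2·[2.31·8.3·23.3·0.08 + 2.31·8.3·5.4·0.19 + 4.41·23.3·5.4·0.23] = 2606.1 + 366.058 = 2972.16.
Because errors are independent across components, Cov(Tᵢ,Tⱼ) = Cov(Xᵢ,Xⱼ); the off-diagonal part of the true-score variance is the same as above.
True-score variance = [1.1²·8.3²·0.93 + 2.1²·23.3²·0.72 + 2.1²·5.4²·0.89] + 366.058 = 1915.76 + 366.058 = 2281.81.
Reliability = 2281.81 / 2972.16 = 0.768.

0.768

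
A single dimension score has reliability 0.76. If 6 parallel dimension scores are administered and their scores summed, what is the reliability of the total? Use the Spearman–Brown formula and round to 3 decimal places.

0.950

ρ_k = kρ / (1 + (k−1)ρ) = 6·0.76 / (1 + 5·0.76) = 4.560 / 4.800 = 0.950.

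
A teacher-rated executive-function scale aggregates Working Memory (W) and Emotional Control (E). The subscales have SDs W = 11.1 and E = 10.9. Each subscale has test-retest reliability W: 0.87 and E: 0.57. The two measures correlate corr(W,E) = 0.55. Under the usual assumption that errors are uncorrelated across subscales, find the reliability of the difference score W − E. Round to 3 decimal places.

0.384

Var(W−E) = 11.1² + 10.9² − 2·11.1·10.9·0.55 = 242.02 − 133.089 = 108.931.
With uncorrelated errors the cross-covariances are all true-score covariance, so they carry over unchanged; only the diagonal terms shrink to ρᵢσᵢ².
True-score variance = [11.1²·0.87 + 10.9²·0.57] − 133.089 = 174.914 − 133.089 = 41.8254.
Reliability = 41.8254 / 108.931 = 0.384.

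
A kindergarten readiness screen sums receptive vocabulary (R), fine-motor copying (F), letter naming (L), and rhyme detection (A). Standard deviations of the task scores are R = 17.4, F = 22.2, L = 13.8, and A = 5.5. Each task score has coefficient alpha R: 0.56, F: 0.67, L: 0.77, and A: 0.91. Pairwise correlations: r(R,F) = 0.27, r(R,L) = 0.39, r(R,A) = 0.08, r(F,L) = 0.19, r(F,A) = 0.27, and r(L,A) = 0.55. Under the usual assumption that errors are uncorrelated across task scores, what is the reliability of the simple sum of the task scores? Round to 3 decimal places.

0.798

Var(R+F+L+A) = 17.4² + 22.2² + 13.8² + 5.5² + 2·[17.4·22.2·0.27 + 17.4·13.8·0.39 + 17.4·5.5·0.08 + 22.2·13.8·0.19 + 22.2·5.5·0.27 + 13.8·5.5·0.55] = 1016.29 + 677.038 = 1693.33.
Because errors are independent across components, Cov(Tᵢ,Tⱼ) = Cov(Xᵢ,Xⱼ); the off-diagonal part of the true-score variance is the same as above.
True-score variance = [17.4²·0.56 + 22.2²·0.67 + 13.8²·0.77 + 5.5²·0.91] + 677.038 = 673.915 + 677.038 = 1350.95.
Reliability = 1350.95 / 1693.33 = 0.798.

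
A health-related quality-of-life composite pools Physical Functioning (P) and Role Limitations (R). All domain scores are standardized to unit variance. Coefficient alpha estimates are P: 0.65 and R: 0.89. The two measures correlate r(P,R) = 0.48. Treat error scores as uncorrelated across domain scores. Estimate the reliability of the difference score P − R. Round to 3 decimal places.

Var(P−R) = 1 + 1 − 2·0.48 = 2 − 0.96 = 1.04.
Under uncorrelated errors the observed covariances equal the true-score covariances, so only the own-variance terms attenuate.
True-score variance = [0.65 + 0.89] − 0.96 = 1.54 − 0.96 = 0.58.
Reliability = 0.58 / 1.04 = 0.558.

0.558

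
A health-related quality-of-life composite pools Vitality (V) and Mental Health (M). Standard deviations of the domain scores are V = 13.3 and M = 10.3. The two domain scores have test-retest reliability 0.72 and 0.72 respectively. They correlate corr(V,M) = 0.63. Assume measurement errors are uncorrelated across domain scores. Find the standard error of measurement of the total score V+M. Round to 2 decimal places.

Var(total) = 282.98 + 172.607 = 455.587.
True-score variance = 203.746 + 172.607 = 376.353, so reliability = 0.8261.
Error variance = 455.587 − 376.353 = 79.2344; SEM = √79.2344 = 8.90.

8.90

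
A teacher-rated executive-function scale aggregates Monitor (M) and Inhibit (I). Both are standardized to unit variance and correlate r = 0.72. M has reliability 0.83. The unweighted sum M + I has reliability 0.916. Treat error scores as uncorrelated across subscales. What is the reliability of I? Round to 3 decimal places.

Var(M+I) = 2 + 2·0.72 = 3.440.
True-score variance = ρ_M + ρ_I + 2·0.72, so 0.916 = (0.83 + ρ_I + 1.44) / 3.440.
ρ_I = 0.916·3.440 − 0.83 − 1.44 = 0.881.

0.881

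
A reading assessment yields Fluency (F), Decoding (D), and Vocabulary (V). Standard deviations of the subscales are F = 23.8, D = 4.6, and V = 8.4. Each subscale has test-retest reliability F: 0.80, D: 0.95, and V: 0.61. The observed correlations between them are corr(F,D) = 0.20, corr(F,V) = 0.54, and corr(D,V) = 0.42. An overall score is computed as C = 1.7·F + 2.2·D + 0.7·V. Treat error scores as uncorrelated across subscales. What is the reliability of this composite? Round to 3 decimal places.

0.846

Var(C) = 1.7²·23.8² + 2.2²·4.6² + 0.7²·8.4² + 2·[3.74·23.8·4.6·0.20 + 1.19·23.8·8.4·0.54 + 1.54·4.6·8.4·0.42] = 1774 + 470.704 = 2244.7.
Because errors are independent across components, Cov(Tᵢ,Tⱼ) = Cov(Xᵢ,Xⱼ); the off-diagonal part of the true-score variance is the same as above.
True-score variance = [1.7²·23.8²·0.80 + 2.2²·4.6²·0.95 + 0.7²·8.4²·0.61] + 470.704 = 1427.99 + 470.704 = 1898.7.
Reliability = 1898.7 / 2244.7 = 0.846.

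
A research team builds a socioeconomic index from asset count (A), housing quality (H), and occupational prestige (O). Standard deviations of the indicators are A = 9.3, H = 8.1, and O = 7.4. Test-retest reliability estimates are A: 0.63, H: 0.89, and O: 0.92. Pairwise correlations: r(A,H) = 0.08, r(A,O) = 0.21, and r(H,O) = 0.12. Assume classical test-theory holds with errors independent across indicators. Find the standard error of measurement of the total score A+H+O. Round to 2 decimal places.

Var(total) = 206.86 + 55.3428 = 262.203.
True-score variance = 163.261 + 55.3428 = 218.604, so reliability = 0.8337.
Error variance = 262.203 − 218.604 = 43.5992; SEM = √43.5992 = 6.60.

6.60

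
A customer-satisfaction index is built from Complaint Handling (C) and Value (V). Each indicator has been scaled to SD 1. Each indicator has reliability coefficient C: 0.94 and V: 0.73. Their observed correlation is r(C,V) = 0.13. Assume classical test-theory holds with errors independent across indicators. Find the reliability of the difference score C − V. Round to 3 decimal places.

0.810

Var(C−V) = 1 + 1 − 2·0.13 = 2 − 0.26 = 1.74.
Because errors are independent across components, Cov(Tᵢ,Tⱼ) = Cov(Xᵢ,Xⱼ); the off-diagonal part of the true-score variance is the same as above.
True-score variance = [0.94 + 0.73] − 0.26 = 1.67 − 0.26 = 1.41.
Reliability = 1.41 / 1.74 = 0.810.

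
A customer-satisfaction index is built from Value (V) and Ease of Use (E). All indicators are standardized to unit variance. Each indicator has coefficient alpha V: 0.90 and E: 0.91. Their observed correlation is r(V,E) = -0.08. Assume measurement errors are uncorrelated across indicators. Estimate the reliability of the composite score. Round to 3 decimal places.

Var(V+E) = 2 + 2·[(-0.08)] = 2 − 0.16 = 1.84.
Under uncorrelated errors the observed covariances equal the true-score covariances, so only the own-variance terms attenuate.
True-score variance = [0.90 + 0.91] − 0.16 = 1.81 − 0.16 = 1.65.
Reliability = 1.65 / 1.84 = 0.897.

0.897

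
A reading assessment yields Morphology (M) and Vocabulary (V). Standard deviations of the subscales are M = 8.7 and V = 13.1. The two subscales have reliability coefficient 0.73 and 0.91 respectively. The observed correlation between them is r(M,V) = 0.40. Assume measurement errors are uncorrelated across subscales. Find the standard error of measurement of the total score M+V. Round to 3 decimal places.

5.990

Var(total) = 247.3 + 91.176 = 338.476.
True-score variance = 211.419 + 91.176 = 302.595, so reliability = 0.8940.
Error variance = 338.476 − 302.595 = 35.8812; SEM = √35.8812 = 5.990.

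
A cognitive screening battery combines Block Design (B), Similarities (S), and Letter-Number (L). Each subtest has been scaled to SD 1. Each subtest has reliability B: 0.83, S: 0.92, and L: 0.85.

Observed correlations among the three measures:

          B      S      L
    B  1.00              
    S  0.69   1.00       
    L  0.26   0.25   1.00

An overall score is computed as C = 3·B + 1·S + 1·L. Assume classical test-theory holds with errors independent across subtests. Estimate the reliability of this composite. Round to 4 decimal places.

Var(C) = 3² + 1 + 1 + 2·[3·0.69 + 3·0.26 + 0.25] = 11 + 6.2 = 17.2.
Under uncorrelated errors the observed covariances equal the true-score covariances, so only the own-variance terms attenuate.
True-score variance = [3²·0.83 + 0.92 + 0.85] + 6.2 = 9.24 + 6.2 = 15.44.
Reliability = 15.44 / 17.2 = 0.8977.

0.8977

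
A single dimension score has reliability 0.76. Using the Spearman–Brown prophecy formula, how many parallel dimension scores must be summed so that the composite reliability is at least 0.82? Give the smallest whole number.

2

k ≥ ρ*(1−ρ₁)/(ρ₁(1−ρ*)) = 0.82·0.24 / (0.76·0.18) = 1.439.
Smallest integer k = 2.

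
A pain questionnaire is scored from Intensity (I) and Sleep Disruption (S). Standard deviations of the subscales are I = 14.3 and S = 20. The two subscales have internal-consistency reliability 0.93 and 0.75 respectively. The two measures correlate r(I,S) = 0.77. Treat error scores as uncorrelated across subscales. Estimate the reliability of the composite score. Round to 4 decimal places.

0.8906

Var(I+S) = 14.3² + 20² + 2·[14.3·20·0.77] = 604.49 + 440.44 = 1044.93.
Because errors are independent across components, Cov(Tᵢ,Tⱼ) = Cov(Xᵢ,Xⱼ); the off-diagonal part of the true-score variance is the same as above.
True-score variance = [14.3²·0.93 + 20²·0.75] + 440.44 = 490.176 + 440.44 = 930.616.
Reliability = 930.616 / 1044.93 = 0.8906.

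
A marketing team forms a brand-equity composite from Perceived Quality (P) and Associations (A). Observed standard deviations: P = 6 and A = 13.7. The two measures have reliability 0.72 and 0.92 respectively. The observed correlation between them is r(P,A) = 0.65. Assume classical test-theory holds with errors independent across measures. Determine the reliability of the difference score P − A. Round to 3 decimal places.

0.785

Var(P−A) = 6² + 13.7² − 2·6·13.7·0.65 = 223.69 − 106.86 = 116.83.
Because errors are independent across components, Cov(Tᵢ,Tⱼ) = Cov(Xᵢ,Xⱼ); the off-diagonal part of the true-score variance is the same as above.
True-score variance = [6²·0.72 + 13.7²·0.92] − 106.86 = 198.595 − 106.86 = 91.7348.
Reliability = 91.7348 / 116.83 = 0.785.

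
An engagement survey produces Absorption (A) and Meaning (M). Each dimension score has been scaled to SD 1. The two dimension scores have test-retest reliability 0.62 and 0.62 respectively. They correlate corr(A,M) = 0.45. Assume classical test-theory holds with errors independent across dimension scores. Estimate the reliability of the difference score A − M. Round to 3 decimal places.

0.309

Var(A−M) = 1 + 1 − 2·0.45 = 2 − 0.9 = 1.1.
With uncorrelated errors the cross-covariances are all true-score covariance, so they carry over unchanged; only the diagonal terms shrink to ρᵢσᵢ².
True-score variance = [0.62 + 0.62] − 0.9 = 1.24 − 0.9 = 0.34.
Reliability = 0.34 / 1.1 = 0.309.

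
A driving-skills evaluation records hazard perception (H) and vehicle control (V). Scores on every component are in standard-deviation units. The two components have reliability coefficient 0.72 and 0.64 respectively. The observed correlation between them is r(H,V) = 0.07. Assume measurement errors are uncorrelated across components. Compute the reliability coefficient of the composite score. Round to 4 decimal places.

0.7009

Var(H+V) = 2 + 2·[0.07] = 2 + 0.14 = 2.14.
With uncorrelated errors the cross-covariances are all true-score covariance, so they carry over unchanged; only the diagonal terms shrink to ρᵢσᵢ².
True-score variance = [0.72 + 0.64] + 0.14 = 1.36 + 0.14 = 1.5.
Reliability = 1.5 / 2.14 = 0.7009.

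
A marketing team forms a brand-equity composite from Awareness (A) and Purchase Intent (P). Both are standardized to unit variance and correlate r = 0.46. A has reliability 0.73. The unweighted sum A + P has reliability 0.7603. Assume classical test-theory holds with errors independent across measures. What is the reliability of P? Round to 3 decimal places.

Var(A+P) = 2 + 2·0.46 = 2.920.
True-score variance = ρ_A + ρ_P + 2·0.46, so 0.7603 = (0.73 + ρ_P + 0.92) / 2.920.
ρ_P = 0.7603·2.920 − 0.73 − 0.92 = 0.570.

0.570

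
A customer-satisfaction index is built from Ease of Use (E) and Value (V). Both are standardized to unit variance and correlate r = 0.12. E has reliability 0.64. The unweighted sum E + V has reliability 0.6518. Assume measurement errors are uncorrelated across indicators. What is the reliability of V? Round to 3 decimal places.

Var(E+V) = 2 + 2·0.12 = 2.240.
True-score variance = ρ_E + ρ_V + 2·0.12, so 0.6518 = (0.64 + ρ_V + 0.24) / 2.240.
ρ_V = 0.6518·2.240 − 0.64 − 0.24 = 0.580.

0.580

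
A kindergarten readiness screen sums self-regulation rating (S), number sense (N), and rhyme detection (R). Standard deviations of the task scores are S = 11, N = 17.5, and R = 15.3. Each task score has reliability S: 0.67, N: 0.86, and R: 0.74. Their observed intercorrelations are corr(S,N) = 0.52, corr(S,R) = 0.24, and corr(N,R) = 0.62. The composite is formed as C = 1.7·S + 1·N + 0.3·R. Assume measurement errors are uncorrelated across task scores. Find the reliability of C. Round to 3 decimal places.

Var(C) = 1.7²·11² + 17.5² + 0.3²·15.3² + 2·[1.7·11·17.5·0.52 + 0.51·11·15.3·0.24 + 0.3·17.5·15.3·0.62] = 677.008 + 481.143 = 1158.15.
Under uncorrelated errors the observed covariances equal the true-score covariances, so only the own-variance terms attenuate.
True-score variance = [1.7²·11²·0.67 + 17.5²·0.86 + 0.3²·15.3²·0.74] + 481.143 = 513.258 + 481.143 = 994.401.
Reliability = 994.401 / 1158.15 = 0.859.

0.859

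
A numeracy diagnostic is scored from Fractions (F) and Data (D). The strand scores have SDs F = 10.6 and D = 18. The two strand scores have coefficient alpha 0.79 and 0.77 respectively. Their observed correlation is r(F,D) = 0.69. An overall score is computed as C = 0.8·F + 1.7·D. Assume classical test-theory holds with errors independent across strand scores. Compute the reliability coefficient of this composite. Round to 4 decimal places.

Var(C) = 0.8²·10.6² + 1.7²·18² + 2·[1.36·10.6·18·0.69] = 1008.27 + 358.093 = 1366.36.
Under uncorrelated errors the observed covariances equal the true-score covariances, so only the own-variance terms attenuate.
True-score variance = [0.8²·10.6²·0.79 + 1.7²·18²·0.77] + 358.093 = 777.806 + 358.093 = 1135.9.
Reliability = 1135.9 / 1366.36 = 0.8313.

0.8313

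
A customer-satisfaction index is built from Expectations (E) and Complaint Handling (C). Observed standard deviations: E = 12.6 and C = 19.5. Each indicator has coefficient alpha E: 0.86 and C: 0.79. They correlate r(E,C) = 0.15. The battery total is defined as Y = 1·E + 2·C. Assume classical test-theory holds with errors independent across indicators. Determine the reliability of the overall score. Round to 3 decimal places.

Var(Y) = 12.6² + 2²·19.5² + 2·[2·12.6·19.5·0.15] = 1679.76 + 147.42 = 1827.18.
With uncorrelated errors the cross-covariances are all true-score covariance, so they carry over unchanged; only the diagonal terms shrink to ρᵢσᵢ².
True-score variance = [12.6²·0.86 + 2²·19.5²·0.79] + 147.42 = 1338.12 + 147.42 = 1485.54.
Reliability = 1485.54 / 1827.18 = 0.813.

0.813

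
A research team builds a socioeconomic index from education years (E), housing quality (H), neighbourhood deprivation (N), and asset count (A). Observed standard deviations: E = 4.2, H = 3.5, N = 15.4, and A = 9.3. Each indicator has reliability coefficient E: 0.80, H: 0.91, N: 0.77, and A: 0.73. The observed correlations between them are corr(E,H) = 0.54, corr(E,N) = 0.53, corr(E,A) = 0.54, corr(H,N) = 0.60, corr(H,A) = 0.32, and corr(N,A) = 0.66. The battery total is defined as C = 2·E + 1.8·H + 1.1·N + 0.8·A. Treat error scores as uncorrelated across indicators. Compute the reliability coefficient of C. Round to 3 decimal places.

Var(C) = 2²·4.2² + 1.8²·3.5² + 1.1²·15.4² + 0.8²·9.3² + 2·[3.6·4.2·3.5·0.54 + 2.2·4.2·15.4·0.53 + 1.6·4.2·9.3·0.54 + 1.98·3.5·15.4·0.60 + 1.44·3.5·9.3·0.32 + 0.88·15.4·9.3·0.66] = 452.567 + 599.912 = 1052.48.
Because errors are independent across components, Cov(Tᵢ,Tⱼ) = Cov(Xᵢ,Xⱼ); the off-diagonal part of the true-score variance is the same as above.
True-score variance = [2²·4.2²·0.80 + 1.8²·3.5²·0.91 + 1.1²·15.4²·0.77 + 0.8²·9.3²·0.73] + 599.912 = 353.936 + 599.912 = 953.848.
Reliability = 953.848 / 1052.48 = 0.906.

0.906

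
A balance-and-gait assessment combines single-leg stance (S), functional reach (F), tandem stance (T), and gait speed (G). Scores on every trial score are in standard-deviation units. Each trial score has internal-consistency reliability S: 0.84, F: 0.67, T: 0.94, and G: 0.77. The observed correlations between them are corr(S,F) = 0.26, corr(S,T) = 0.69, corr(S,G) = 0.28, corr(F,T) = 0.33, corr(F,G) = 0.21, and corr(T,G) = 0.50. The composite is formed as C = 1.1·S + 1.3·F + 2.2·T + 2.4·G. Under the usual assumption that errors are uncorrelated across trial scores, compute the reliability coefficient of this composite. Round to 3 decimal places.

0.914

Var(C) = 1.1² + 1.3² + 2.2² + 2.4² + 2·[1.43·0.26 + 2.42·0.69 + 2.64·0.28 + 2.86·0.33 + 3.12·0.21 + 5.28·0.50] = 13.5 + 14.0396 = 27.5396.
With uncorrelated errors the cross-covariances are all true-score covariance, so they carry over unchanged; only the diagonal terms shrink to ρᵢσᵢ².
True-score variance = [1.1²·0.84 + 1.3²·0.67 + 2.2²·0.94 + 2.4²·0.77] + 14.0396 = 11.1335 + 14.0396 = 25.1731.
Reliability = 25.1731 / 27.5396 = 0.914.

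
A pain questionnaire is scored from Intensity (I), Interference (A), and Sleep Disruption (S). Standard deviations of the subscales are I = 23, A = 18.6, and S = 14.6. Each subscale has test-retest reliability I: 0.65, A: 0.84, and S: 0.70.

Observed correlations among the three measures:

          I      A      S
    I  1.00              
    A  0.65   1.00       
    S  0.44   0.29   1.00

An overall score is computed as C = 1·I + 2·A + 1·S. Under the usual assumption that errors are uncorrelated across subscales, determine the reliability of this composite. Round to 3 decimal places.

Var(C) = 23² + 2²·18.6² + 14.6² + 2·[2·23·18.6·0.65 + 23·14.6·0.44 + 2·18.6·14.6·0.29] = 2126 + 1722.79 = 3848.79.
With uncorrelated errors the cross-covariances are all true-score covariance, so they carry over unchanged; only the diagonal terms shrink to ρᵢσᵢ².
True-score variance = [23²·0.65 + 2²·18.6²·0.84 + 14.6²·0.70] + 1722.79 = 1655.49 + 1722.79 = 3378.28.
Reliability = 3378.28 / 3848.79 = 0.878.

0.878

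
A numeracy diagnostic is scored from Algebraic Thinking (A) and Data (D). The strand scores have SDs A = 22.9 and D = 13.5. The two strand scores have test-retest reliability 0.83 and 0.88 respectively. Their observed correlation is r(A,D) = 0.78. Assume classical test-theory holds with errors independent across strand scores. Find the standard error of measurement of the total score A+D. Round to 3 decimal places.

10.537

Var(total) = 706.66 + 482.274 = 1188.93.
True-score variance = 595.64 + 482.274 = 1077.91, so reliability = 0.9066.
Error variance = 1188.93 − 1077.91 = 111.02; SEM = √111.02 = 10.537.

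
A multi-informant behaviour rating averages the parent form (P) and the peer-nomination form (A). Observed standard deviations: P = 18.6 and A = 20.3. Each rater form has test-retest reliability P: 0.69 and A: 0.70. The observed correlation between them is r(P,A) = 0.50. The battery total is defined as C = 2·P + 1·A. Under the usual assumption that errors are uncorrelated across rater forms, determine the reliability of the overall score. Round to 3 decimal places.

Var(C) = 2²·18.6² + 20.3² + 2·[2·18.6·20.3·0.50] = 1795.93 + 755.16 = 2551.09.
With uncorrelated errors the cross-covariances are all true-score covariance, so they carry over unchanged; only the diagonal terms shrink to ρᵢσᵢ².
True-score variance = [2²·18.6²·0.69 + 20.3²·0.70] + 755.16 = 1243.31 + 755.16 = 1998.47.
Reliability = 1998.47 / 2551.09 = 0.783.

0.783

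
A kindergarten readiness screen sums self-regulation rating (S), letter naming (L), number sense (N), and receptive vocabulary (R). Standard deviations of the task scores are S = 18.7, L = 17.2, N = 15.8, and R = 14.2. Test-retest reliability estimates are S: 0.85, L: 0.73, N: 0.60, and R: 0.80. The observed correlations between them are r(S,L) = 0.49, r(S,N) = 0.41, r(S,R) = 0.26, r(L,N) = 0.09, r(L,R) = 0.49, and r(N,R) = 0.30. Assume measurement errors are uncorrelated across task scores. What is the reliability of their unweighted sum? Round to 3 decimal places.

0.877

Var(S+L+N+R) = 18.7² + 17.2² + 15.8² + 14.2² + 2·[18.7·17.2·0.49 + 18.7·15.8·0.41 + 18.7·14.2·0.26 + 17.2·15.8·0.09 + 17.2·14.2·0.49 + 15.8·14.2·0.30] = 1096.81 + 1118.45 = 2215.26.
With uncorrelated errors the cross-covariances are all true-score covariance, so they carry over unchanged; only the diagonal terms shrink to ρᵢσᵢ².
True-score variance = [18.7²·0.85 + 17.2²·0.73 + 15.8²·0.60 + 14.2²·0.80] + 1118.45 = 824.296 + 1118.45 = 1942.75.
Reliability = 1942.75 / 2215.26 = 0.877.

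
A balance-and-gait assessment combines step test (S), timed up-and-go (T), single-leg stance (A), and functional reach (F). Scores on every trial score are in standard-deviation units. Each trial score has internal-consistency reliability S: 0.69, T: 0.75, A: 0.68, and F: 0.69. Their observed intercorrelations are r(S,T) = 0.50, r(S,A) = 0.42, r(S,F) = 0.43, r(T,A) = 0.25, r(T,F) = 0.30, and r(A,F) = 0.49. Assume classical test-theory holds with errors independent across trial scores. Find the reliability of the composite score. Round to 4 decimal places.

Var(S+T+A+F) = 4 + 2·[0.50 + 0.42 + 0.43 + 0.25 + 0.30 + 0.49] = 4 + 4.78 = 8.78.
With uncorrelated errors the cross-covariances are all true-score covariance, so they carry over unchanged; only the diagonal terms shrink to ρᵢσᵢ².
True-score variance = [0.69 + 0.75 + 0.68 + 0.69] + 4.78 = 2.81 + 4.78 = 7.59.
Reliability = 7.59 / 8.78 = 0.8645.

0.8645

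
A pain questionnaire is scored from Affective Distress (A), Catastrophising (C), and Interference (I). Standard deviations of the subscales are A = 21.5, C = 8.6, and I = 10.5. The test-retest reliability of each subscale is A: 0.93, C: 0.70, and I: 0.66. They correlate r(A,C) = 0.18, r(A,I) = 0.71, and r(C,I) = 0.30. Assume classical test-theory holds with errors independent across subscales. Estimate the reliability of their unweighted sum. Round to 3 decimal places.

Var(A+C+I) = 21.5² + 8.6² + 10.5² + 2·[21.5·8.6·0.18 + 21.5·10.5·0.71 + 8.6·10.5·0.30] = 646.46 + 441.309 = 1087.77.
With uncorrelated errors the cross-covariances are all true-score covariance, so they carry over unchanged; only the diagonal terms shrink to ρᵢσᵢ².
True-score variance = [21.5²·0.93 + 8.6²·0.70 + 10.5²·0.66] + 441.309 = 554.43 + 441.309 = 995.739.
Reliability = 995.739 / 1087.77 = 0.915.

0.915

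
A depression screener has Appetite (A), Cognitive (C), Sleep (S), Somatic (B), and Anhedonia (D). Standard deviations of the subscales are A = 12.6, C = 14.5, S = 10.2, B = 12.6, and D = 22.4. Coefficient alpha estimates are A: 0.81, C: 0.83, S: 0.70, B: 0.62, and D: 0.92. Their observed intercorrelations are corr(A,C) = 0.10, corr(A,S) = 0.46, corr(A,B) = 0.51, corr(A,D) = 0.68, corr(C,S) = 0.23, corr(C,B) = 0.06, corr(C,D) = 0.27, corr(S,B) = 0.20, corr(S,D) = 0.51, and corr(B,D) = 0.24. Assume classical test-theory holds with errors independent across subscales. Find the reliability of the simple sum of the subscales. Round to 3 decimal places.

Var(A+C+S+B+D) = 12.6² + 14.5² + 10.2² + 12.6² + 22.4² + 2·[12.6·14.5·0.10 + 12.6·10.2·0.46 + 12.6·12.6·0.51 + 12.6·22.4·0.68 + 14.5·10.2·0.23 + 14.5·12.6·0.06 + 14.5·22.4·0.27 + 10.2·12.6·0.20 + 10.2·22.4·0.51 + 12.6·22.4·0.24] = 1133.57 + 1385.84 = 2519.41.
With uncorrelated errors the cross-covariances are all true-score covariance, so they carry over unchanged; only the diagonal terms shrink to ρᵢσᵢ².
True-score variance = [12.6²·0.81 + 14.5²·0.83 + 10.2²·0.70 + 12.6²·0.62 + 22.4²·0.92] + 1385.84 = 935.981 + 1385.84 = 2321.82.
Reliability = 2321.82 / 2519.41 = 0.922.

0.922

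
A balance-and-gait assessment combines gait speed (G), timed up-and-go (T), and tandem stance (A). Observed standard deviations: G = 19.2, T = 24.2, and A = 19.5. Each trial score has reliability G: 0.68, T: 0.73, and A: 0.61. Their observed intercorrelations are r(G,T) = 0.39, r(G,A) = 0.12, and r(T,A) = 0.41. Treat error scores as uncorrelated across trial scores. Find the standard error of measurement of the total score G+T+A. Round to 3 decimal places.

20.601

Var(total) = 1334.53 + 839.233 = 2173.76.
True-score variance = 910.145 + 839.233 = 1749.38, so reliability = 0.8048.
Error variance = 2173.76 − 1749.38 = 424.385; SEM = √424.385 = 20.601.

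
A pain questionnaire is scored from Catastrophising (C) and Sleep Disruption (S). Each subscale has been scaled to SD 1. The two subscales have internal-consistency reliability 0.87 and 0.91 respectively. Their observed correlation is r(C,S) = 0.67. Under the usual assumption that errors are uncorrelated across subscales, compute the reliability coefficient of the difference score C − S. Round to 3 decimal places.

0.667

Var(C−S) = 1 + 1 − 2·0.67 = 2 − 1.34 = 0.66.
Because errors are independent across components, Cov(Tᵢ,Tⱼ) = Cov(Xᵢ,Xⱼ); the off-diagonal part of the true-score variance is the same as above.
True-score variance = [0.87 + 0.91] − 1.34 = 1.78 − 1.34 = 0.44.
Reliability = 0.44 / 0.66 = 0.667.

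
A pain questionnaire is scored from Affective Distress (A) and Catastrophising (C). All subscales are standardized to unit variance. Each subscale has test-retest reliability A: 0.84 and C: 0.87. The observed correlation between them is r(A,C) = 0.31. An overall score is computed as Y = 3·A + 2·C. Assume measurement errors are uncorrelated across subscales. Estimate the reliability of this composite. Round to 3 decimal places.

Var(Y) = 3² + 2² + 2·[6·0.31] = 13 + 3.72 = 16.72.
Because errors are independent across components, Cov(Tᵢ,Tⱼ) = Cov(Xᵢ,Xⱼ); the off-diagonal part of the true-score variance is the same as above.
True-score variance = [3²·0.84 + 2²·0.87] + 3.72 = 11.04 + 3.72 = 14.76.
Reliability = 14.76 / 16.72 = 0.883.

0.883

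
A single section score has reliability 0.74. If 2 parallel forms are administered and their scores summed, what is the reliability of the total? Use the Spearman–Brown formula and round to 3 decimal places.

0.851

ρ_k = kρ / (1 + (k−1)ρ) = 2·0.74 / (1 + 1·0.74) = 1.480 / 1.740 = 0.851.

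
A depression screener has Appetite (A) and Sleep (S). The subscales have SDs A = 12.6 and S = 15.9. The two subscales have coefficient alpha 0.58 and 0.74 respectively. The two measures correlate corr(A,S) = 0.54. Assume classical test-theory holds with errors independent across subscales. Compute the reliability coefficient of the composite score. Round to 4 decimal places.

Var(A+S) = 12.6² + 15.9² + 2·[12.6·15.9·0.54] = 411.57 + 216.367 = 627.937.
Because errors are independent across components, Cov(Tᵢ,Tⱼ) = Cov(Xᵢ,Xⱼ); the off-diagonal part of the true-score variance is the same as above.
True-score variance = [12.6²·0.58 + 15.9²·0.74] + 216.367 = 279.16 + 216.367 = 495.527.
Reliability = 495.527 / 627.937 = 0.7891.

0.7891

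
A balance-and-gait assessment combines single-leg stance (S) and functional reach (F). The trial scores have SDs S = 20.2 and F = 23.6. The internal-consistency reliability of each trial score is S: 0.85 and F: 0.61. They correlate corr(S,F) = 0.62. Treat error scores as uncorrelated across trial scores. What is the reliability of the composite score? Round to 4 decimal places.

Var(S+F) = 20.2² + 23.6² + 2·[20.2·23.6·0.62] = 965 + 591.133 = 1556.13.
Under uncorrelated errors the observed covariances equal the true-score covariances, so only the own-variance terms attenuate.
True-score variance = [20.2²·0.85 + 23.6²·0.61] + 591.133 = 686.58 + 591.133 = 1277.71.
Reliability = 1277.71 / 1556.13 = 0.8211.

0.8211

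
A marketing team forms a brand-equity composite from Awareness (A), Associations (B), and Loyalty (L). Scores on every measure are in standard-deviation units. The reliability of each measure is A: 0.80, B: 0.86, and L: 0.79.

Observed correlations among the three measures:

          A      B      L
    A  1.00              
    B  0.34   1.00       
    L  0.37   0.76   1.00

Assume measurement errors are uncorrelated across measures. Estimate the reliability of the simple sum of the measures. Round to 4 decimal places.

0.9074

Var(A+B+L) = 3 + 2·[0.34 + 0.37 + 0.76] = 3 + 2.94 = 5.94.
Because errors are independent across components, Cov(Tᵢ,Tⱼ) = Cov(Xᵢ,Xⱼ); the off-diagonal part of the true-score variance is the same as above.
True-score variance = [0.80 + 0.86 + 0.79] + 2.94 = 2.45 + 2.94 = 5.39.
Reliability = 5.39 / 5.94 = 0.9074.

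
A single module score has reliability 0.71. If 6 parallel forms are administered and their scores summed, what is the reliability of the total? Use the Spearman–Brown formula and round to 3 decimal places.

0.936

ρ_k = kρ / (1 + (k−1)ρ) = 6·0.71 / (1 + 5·0.71) = 4.260 / 4.550 = 0.936.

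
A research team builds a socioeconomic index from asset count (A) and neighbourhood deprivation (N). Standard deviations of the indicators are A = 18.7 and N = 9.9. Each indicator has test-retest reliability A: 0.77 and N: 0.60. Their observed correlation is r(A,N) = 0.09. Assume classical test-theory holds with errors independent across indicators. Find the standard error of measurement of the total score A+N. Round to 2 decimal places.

Var(total) = 447.7 + 33.3234 = 481.023.
True-score variance = 328.067 + 33.3234 = 361.391, so reliability = 0.7513.
Error variance = 481.023 − 361.391 = 119.633; SEM = √119.633 = 10.94.

10.94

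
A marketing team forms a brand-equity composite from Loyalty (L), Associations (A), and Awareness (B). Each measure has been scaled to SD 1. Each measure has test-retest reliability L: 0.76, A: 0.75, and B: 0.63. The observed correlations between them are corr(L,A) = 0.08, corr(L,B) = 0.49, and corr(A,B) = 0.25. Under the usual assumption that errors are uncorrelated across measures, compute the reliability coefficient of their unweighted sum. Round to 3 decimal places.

Var(L+A+B) = 3 + 2·[0.08 + 0.49 + 0.25] = 3 + 1.64 = 4.64.
With uncorrelated errors the cross-covariances are all true-score covariance, so they carry over unchanged; only the diagonal terms shrink to ρᵢσᵢ².
True-score variance = [0.76 + 0.75 + 0.63] + 1.64 = 2.14 + 1.64 = 3.78.
Reliability = 3.78 / 4.64 = 0.815.

0.815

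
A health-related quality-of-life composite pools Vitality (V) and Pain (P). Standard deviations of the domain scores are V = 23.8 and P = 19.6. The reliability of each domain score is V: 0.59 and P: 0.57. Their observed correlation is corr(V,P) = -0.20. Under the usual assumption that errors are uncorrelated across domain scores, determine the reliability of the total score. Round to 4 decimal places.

0.4798

Var(V+P) = 23.8² + 19.6² + 2·[23.8·19.6·(-0.20)] = 950.6 − 186.592 = 764.008.
Under uncorrelated errors the observed covariances equal the true-score covariances, so only the own-variance terms attenuate.
True-score variance = [23.8²·0.59 + 19.6²·0.57] − 186.592 = 553.171 − 186.592 = 366.579.
Reliability = 366.579 / 764.008 = 0.4798.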